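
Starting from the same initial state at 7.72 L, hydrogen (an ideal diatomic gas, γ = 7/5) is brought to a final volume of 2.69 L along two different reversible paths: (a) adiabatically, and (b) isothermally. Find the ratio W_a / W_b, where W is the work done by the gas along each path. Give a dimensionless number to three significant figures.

Path (a) adiabatic: W = P₁V₁(1 − (V₁/V₂)^(γ−1))/(γ−1) → W_a/(P₁V₁) = -1.311.
Path (b) isothermal: W = P₁V₁ ln(V₂/V₁) → W_b/(P₁V₁) = -1.054.
W_a / W_b = -1.311 / -1.054 = 1.244.

W_a / W_b ≈ 1.24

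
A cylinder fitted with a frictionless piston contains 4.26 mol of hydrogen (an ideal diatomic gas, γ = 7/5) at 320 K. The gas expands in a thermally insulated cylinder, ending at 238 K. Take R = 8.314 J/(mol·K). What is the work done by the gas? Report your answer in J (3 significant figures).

W ≈ 7260 J

Adiabatic ⇒ Q = 0, so W_by = −ΔU = nCᵥ(T₁ − T₂).
Cᵥ = 5R/2 = 20.79 J/(mol·K).
W = (4.26)(20.79)(320 − 238) = 7261 J.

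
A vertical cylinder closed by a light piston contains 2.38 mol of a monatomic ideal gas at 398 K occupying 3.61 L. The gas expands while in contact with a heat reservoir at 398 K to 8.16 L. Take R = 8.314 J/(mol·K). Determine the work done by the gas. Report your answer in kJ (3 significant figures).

W ≈ 6.42 kJ

Isothermal: W = nRT ln(V₂/V₁).
W = (2.38)(8.314)(398) × ln(8.16/3.61)
  = 7875 × 0.8155
W_by_gas = 6423 J.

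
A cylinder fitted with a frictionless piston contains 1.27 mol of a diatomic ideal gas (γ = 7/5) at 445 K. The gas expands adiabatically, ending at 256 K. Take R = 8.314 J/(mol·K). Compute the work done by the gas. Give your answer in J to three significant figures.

W ≈ 4990 J

Adiabatic ⇒ Q = 0, so W_by = −ΔU = nCᵥ(T₁ − T₂).
Cᵥ = 5R/2 = 20.79 J/(mol·K).
W = (1.27)(20.79)(445 − 256) = 4989 J.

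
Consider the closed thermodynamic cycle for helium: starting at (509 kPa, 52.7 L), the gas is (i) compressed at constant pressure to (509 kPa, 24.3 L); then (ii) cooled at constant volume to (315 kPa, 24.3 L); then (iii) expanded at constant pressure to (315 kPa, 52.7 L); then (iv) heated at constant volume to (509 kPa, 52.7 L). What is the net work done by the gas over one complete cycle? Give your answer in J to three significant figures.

Constant-volume legs do no work.
W(i) = (509)(24.3 − 52.7) = -14456 J; W(iii) = (315)(52.7 − 24.3) = 8946 J.
W_net = -14456 + 8946 = -5510 J (the counter-clockwise enclosed area).

W_net ≈ -5510 J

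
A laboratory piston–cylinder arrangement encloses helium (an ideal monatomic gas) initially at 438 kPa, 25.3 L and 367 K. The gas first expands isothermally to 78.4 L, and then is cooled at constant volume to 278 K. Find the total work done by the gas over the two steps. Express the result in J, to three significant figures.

W_total ≈ 12500 J

Step 1 (isothermal): W = P₁V₁ ln(V₂/V₁) = (11081) ln(78.4/25.3) = 12533 J.
Step 2 (isochoric): W = 0 (constant volume).
W_total = 12533 + 0 = 12533 J.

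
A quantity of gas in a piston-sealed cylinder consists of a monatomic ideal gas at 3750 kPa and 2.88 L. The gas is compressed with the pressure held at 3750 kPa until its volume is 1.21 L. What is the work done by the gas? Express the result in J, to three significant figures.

W ≈ -6260 J

Isobaric: W = P ΔV.
W = (3750 kPa)(1.21 − 2.88 L) = (3750)(-1.67) = -6262 J.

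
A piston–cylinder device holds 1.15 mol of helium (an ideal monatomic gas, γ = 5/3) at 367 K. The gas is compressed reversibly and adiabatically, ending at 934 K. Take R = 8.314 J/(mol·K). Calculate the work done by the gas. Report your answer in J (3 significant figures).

W ≈ -8130 J

Adiabatic ⇒ Q = 0, so W_by = −ΔU = nCᵥ(T₁ − T₂).
Cᵥ = 3R/2 = 12.47 J/(mol·K).
W = (1.15)(12.47)(367 − 934) = -8132 J.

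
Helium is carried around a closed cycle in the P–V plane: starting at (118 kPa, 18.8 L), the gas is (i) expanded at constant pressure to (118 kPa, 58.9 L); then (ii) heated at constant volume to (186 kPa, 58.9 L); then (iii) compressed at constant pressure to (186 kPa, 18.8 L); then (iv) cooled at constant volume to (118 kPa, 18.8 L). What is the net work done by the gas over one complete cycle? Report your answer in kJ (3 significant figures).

W_net ≈ -2.73 kJ

Constant-volume legs do no work.
W(i) = (118)(58.9 − 18.8) = 4732 J; W(iii) = (186)(18.8 − 58.9) = -7459 J.
W_net = 4732 − 7459 = -2727 J (the counter-clockwise enclosed area).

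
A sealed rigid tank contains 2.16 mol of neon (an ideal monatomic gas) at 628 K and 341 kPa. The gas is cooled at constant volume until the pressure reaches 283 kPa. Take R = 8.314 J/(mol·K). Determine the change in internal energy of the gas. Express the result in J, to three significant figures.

Constant volume ⇒ W = 0, so Q = ΔU = nCᵥΔT with Cᵥ = 3R/2 = 12.47 J/(mol·K).
At constant V, T₂/T₁ = P₂/P₁ ⇒ ΔT = T₁(P₂/P₁ − 1) = 628·(283/341 − 1) = -106.8 K.
ΔU = (2.16)(12.47)(-106.8) = -2877 J.

ΔU ≈ -2880 J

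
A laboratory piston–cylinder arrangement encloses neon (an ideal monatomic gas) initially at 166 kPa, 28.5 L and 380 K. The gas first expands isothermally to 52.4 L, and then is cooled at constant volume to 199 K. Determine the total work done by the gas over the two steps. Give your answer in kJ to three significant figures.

W_total ≈ 2.88 kJ

Step 1 (isothermal): W = P₁V₁ ln(V₂/V₁) = (4731) ln(52.4/28.5) = 2881 J.
Step 2 (isochoric): W = 0 (constant volume).
W_total = 2881 + 0 = 2881 J.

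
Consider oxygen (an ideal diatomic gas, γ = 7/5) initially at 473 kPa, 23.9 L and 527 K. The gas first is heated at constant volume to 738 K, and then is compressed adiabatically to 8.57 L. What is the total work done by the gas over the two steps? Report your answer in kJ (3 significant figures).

Step 1 (isochoric): W = 0 (constant volume).
After step 1: P = 662.4 kPa (V unchanged).
Step 2 (adiabatic): W = (P₁V₁ − P₂V₂)/(γ−1) = (15831 − 23860)/0.4 = -20073 J.
W_total = 0 − 20073 = -20073 J.

W_total ≈ -20.1 kJ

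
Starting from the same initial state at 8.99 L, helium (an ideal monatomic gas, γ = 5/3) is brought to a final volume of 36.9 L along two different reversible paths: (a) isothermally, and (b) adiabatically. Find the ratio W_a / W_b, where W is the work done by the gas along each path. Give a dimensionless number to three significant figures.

Path (a) isothermal: W = P₁V₁ ln(V₂/V₁) → W_a/(P₁V₁) = 1.412.
Path (b) adiabatic: W = P₁V₁(1 − (V₁/V₂)^(γ−1))/(γ−1) → W_b/(P₁V₁) = 0.9149.
W_a / W_b = 1.412 / 0.9149 = 1.543.

W_a / W_b ≈ 1.54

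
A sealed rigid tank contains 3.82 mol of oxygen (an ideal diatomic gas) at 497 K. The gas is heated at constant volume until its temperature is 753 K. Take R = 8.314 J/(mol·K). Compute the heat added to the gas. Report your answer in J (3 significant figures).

Q ≈ 20300 J

Constant volume ⇒ W = 0, so Q = ΔU = nCᵥΔT with Cᵥ = 5R/2 = 20.79 J/(mol·K).
ΔU = (3.82)(20.79)(753 − 497) = 20326 J.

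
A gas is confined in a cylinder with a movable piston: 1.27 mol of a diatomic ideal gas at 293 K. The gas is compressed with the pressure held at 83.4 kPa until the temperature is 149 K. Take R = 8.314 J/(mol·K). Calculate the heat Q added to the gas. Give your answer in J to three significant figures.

Isobaric: W = nRΔT = (1.27)(8.314)(-144) = -1520 J.
ΔU = nCᵥΔT with Cᵥ = 5R/2: ΔU = (1.27)(20.79)(-144) = -3801 J.
Q = ΔU + W = -3801 − 1520 = -5322 J.

Q ≈ -5320 J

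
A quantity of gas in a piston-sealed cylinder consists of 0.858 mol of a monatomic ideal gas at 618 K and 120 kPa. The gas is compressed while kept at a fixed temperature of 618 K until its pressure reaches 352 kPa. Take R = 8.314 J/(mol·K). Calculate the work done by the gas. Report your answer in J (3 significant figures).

Isothermal process: W = nRT ln(V₂/V₁) = nRT ln(P₁/P₂).
W = (0.858)(8.314)(618) × ln(120/352)
  = 4408 × ln(0.3409) = 4408 × -1.076
W_by_gas = -4744 J.

W ≈ -4740 J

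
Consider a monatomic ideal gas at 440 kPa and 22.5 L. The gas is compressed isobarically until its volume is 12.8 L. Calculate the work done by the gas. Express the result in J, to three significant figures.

Isobaric: W = P ΔV.
W = (440 kPa)(12.8 − 22.5 L) = (440)(-9.7) = -4268 J.

W ≈ -4270 J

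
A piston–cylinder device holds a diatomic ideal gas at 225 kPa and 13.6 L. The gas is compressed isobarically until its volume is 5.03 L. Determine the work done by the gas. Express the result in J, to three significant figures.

Isobaric: W = P ΔV.
W = (225 kPa)(5.03 − 13.6 L) = (225)(-8.57) = -1928 J.

W ≈ -1930 J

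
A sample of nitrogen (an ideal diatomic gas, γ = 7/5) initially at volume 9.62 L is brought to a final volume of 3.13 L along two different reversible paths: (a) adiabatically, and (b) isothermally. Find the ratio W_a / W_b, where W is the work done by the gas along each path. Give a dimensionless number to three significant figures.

W_a / W_b ≈ 1.26

Path (a) adiabatic: W = P₁V₁(1 − (V₁/V₂)^(γ−1))/(γ−1) → W_a/(P₁V₁) = -1.417.
Path (b) isothermal: W = P₁V₁ ln(V₂/V₁) → W_b/(P₁V₁) = -1.123.
W_a / W_b = -1.417 / -1.123 = 1.262.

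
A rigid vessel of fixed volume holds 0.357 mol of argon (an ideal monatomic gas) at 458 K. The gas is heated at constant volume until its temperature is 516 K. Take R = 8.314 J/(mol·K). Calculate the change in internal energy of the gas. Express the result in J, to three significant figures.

Constant volume ⇒ W = 0, so Q = ΔU = nCᵥΔT with Cᵥ = 3R/2 = 12.47 J/(mol·K).
ΔU = (0.357)(12.47)(516 − 458) = 258.2 J.

ΔU ≈ 258 J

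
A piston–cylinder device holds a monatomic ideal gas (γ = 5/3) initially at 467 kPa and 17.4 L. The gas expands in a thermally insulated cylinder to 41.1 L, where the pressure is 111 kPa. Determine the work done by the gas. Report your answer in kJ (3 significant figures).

W ≈ 5.35 kJ

Adiabatic: W = (P₁V₁ − P₂V₂)/(γ − 1) with γ = 5/3.
P₁V₁ = 8126 J, P₂V₂ = 4562 J.
W = (8126 − 4562) / 0.6667 = 5346 J.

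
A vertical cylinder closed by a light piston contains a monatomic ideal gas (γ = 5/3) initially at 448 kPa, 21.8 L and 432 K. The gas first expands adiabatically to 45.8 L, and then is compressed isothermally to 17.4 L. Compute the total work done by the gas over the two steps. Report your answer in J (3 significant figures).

Step 1 (adiabatic): W = (P₁V₁ − P₂V₂)/(γ−1) = (9766 − 5954)/0.667 = 5719 J.
After step 1: P = 130 kPa, V = 45.8 L, T = 263.4 K.
Step 2 (isothermal): W = P₁V₁ ln(V₂/V₁) = (5954) ln(17.4/45.8) = -5762 J.
W_total = 5719 − 5762 = -43.3 J.

W_total ≈ -43.3 J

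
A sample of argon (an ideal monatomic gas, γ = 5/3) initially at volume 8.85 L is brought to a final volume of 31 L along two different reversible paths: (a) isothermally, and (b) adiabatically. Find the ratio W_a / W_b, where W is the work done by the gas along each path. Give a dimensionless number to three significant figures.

Path (a) isothermal: W = P₁V₁ ln(V₂/V₁) → W_a/(P₁V₁) = 1.254.
Path (b) adiabatic: W = P₁V₁(1 − (V₁/V₂)^(γ−1))/(γ−1) → W_b/(P₁V₁) = 0.8497.
W_a / W_b = 1.254 / 0.8497 = 1.475.

W_a / W_b ≈ 1.48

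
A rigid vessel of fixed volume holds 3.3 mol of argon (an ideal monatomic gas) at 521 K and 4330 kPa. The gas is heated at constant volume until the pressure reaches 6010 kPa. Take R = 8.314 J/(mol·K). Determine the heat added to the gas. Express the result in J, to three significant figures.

Constant volume ⇒ W = 0, so Q = ΔU = nCᵥΔT with Cᵥ = 3R/2 = 12.47 J/(mol·K).
At constant V, T₂/T₁ = P₂/P₁ ⇒ ΔT = T₁(P₂/P₁ − 1) = 521·(6010/4330 − 1) = 202.1 K.
ΔU = (3.3)(12.47)(202.1) = 8319 J.

Q ≈ 8320 J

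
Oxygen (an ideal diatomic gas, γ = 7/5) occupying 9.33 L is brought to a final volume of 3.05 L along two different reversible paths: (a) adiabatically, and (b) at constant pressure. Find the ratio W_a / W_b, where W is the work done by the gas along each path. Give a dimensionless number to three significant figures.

W_a / W_b ≈ 2.09

Path (a) adiabatic: W = P₁V₁(1 − (V₁/V₂)^(γ−1))/(γ−1) → W_a/(P₁V₁) = -1.41.
Path (b) isobaric: W = P₁(V₂ − V₁) → W_b/(P₁V₁) = -0.6731.
W_a / W_b = -1.41 / -0.6731 = 2.095.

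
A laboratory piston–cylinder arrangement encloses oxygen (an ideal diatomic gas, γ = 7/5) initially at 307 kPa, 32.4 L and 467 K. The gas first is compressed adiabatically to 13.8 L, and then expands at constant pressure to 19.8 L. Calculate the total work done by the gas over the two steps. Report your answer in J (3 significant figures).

W_total ≈ -4030 J

Step 1 (adiabatic): W = (P₁V₁ − P₂V₂)/(γ−1) = (9947 − 13994)/0.4 = -10119 J.
After step 1: P = 1014 kPa, V = 13.8 L, T = 657 K.
Step 2 (isobaric): W = PΔV = (1014 kPa)(19.8 − 13.8 L) = 6084 J.
W_total = -10119 + 6084 = -4034 J.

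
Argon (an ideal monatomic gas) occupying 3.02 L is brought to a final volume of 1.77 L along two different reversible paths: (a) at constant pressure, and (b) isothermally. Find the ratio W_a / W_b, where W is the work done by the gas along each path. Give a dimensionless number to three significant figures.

Path (a) isobaric: W = P₁(V₂ − V₁) → W_a/(P₁V₁) = -0.4139.
Path (b) isothermal: W = P₁V₁ ln(V₂/V₁) → W_b/(P₁V₁) = -0.5343.
W_a / W_b = -0.4139 / -0.5343 = 0.7747.

W_a / W_b ≈ 0.775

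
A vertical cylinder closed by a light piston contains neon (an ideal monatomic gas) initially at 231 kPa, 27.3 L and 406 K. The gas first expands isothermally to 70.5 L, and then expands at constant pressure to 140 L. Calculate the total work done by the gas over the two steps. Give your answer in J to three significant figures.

W_total ≈ 12200 J

Step 1 (isothermal): W = P₁V₁ ln(V₂/V₁) = (6306) ln(70.5/27.3) = 5983 J.
After step 1: P = 89.45 kPa, V = 70.5 L, T = 406 K.
Step 2 (isobaric): W = PΔV = (89.45 kPa)(140 − 70.5 L) = 6217 J.
W_total = 5983 + 6217 = 12200 J.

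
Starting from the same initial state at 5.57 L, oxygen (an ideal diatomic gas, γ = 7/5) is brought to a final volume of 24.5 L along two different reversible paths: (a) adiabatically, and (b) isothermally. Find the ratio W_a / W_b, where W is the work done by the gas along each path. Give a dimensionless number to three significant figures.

Path (a) adiabatic: W = P₁V₁(1 − (V₁/V₂)^(γ−1))/(γ−1) → W_a/(P₁V₁) = 1.118.
Path (b) isothermal: W = P₁V₁ ln(V₂/V₁) → W_b/(P₁V₁) = 1.481.
W_a / W_b = 1.118 / 1.481 = 0.7545.

W_a / W_b ≈ 0.755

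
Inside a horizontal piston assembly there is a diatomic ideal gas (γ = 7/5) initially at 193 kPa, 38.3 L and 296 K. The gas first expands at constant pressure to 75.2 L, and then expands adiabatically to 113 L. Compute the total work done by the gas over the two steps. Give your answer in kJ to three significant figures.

Step 1 (isobaric): W = PΔV = (193 kPa)(75.2 − 38.3 L) = 7122 J.
After step 1: P = 193 kPa, V = 75.2 L, T = 581.2 K.
Step 2 (adiabatic): W = (P₁V₁ − P₂V₂)/(γ−1) = (14514 − 12332)/0.4 = 5454 J.
W_total = 7122 + 5454 = 12576 J.

W_total ≈ 12.6 kJ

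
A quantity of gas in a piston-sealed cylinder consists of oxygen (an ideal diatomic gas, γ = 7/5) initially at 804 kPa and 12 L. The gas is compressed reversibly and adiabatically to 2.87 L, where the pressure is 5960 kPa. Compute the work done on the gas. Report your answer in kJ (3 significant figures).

Adiabatic: W = (P₁V₁ − P₂V₂)/(γ − 1) with γ = 7/5.
P₁V₁ = 9648 J, P₂V₂ = 17105 J.
W = (9648 − 17105) / 0.4 = -18643 J.
Work on gas = −W_by = 18643 J.

W ≈ 18.6 kJ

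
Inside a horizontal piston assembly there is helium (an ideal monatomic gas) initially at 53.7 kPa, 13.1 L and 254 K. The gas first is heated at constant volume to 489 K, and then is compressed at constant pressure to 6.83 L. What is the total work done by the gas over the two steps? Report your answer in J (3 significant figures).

W_total ≈ -648 J

Step 1 (isochoric): W = 0 (constant volume).
After step 1: P = 103.4 kPa (V unchanged).
Step 2 (isobaric): W = PΔV = (103.4 kPa)(6.83 − 13.1 L) = -648.2 J.
W_total = 0 − 648.2 = -648.2 J.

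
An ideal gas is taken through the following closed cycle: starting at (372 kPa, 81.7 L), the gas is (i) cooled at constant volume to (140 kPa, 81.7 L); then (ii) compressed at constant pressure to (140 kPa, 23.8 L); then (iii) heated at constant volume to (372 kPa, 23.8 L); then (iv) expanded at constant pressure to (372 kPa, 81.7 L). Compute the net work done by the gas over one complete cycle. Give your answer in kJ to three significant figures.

W_net ≈ 13.4 kJ

Constant-volume legs do no work.
W(ii) = (140)(23.8 − 81.7) = -8106 J; W(iv) = (372)(81.7 − 23.8) = 21539 J.
W_net = -8106 + 21539 = 13433 J (the clockwise enclosed area).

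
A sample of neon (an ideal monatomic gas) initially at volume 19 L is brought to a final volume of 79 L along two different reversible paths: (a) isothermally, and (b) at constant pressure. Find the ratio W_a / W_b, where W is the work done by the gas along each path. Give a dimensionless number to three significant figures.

W_a / W_b ≈ 0.451

Path (a) isothermal: W = P₁V₁ ln(V₂/V₁) → W_a/(P₁V₁) = 1.425.
Path (b) isobaric: W = P₁(V₂ − V₁) → W_b/(P₁V₁) = 3.158.
W_a / W_b = 1.425 / 3.158 = 0.4513.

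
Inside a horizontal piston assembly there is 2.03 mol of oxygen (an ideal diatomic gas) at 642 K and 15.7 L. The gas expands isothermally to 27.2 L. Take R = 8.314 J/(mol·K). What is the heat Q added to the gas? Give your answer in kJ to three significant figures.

Q ≈ 5.95 kJ

Isothermal ⇒ ΔU = 0, so Q = W = nRT ln(V₂/V₁).
Q = (2.03)(8.314)(642) ln(27.2/15.7) = 10835 × 0.5496 = 5955 J.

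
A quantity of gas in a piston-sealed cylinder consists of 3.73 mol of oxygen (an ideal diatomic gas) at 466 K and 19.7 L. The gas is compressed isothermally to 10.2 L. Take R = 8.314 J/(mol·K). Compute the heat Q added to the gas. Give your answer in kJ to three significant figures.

Q ≈ -9.51 kJ

Isothermal ⇒ ΔU = 0, so Q = W = nRT ln(V₂/V₁).
Q = (3.73)(8.314)(466) ln(10.2/19.7) = 14451 × -0.6582 = -9512 J.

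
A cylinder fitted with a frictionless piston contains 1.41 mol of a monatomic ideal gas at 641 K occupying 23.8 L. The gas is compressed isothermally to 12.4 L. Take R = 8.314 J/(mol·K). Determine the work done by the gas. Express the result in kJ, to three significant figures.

W ≈ -4.90 kJ

Isothermal: W = nRT ln(V₂/V₁).
W = (1.41)(8.314)(641) × ln(12.4/23.8)
  = 7514 × -0.652
W_by_gas = -4899 J.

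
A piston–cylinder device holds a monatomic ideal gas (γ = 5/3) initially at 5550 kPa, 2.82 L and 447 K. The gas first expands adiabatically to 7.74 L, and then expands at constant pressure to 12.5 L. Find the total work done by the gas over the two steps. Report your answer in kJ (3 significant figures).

Step 1 (adiabatic): W = (P₁V₁ − P₂V₂)/(γ−1) = (15651 − 7984)/0.667 = 11501 J.
After step 1: P = 1032 kPa, V = 7.74 L, T = 228 K.
Step 2 (isobaric): W = PΔV = (1032 kPa)(12.5 − 7.74 L) = 4910 J.
W_total = 11501 + 4910 = 16411 J.

W_total ≈ 16.4 kJ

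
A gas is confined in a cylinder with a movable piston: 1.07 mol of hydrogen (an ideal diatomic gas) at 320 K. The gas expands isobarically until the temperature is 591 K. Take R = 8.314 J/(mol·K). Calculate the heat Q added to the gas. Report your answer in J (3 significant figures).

Isobaric: W = nRΔT = (1.07)(8.314)(271) = 2411 J.
ΔU = nCᵥΔT with Cᵥ = 5R/2: ΔU = (1.07)(20.79)(271) = 6027 J.
Q = ΔU + W = 6027 + 2411 = 8438 J.

Q ≈ 8440 J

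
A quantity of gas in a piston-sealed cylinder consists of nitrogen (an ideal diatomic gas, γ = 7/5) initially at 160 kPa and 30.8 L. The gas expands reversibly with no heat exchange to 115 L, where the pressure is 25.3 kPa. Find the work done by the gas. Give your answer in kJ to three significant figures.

W ≈ 5.05 kJ

Adiabatic: W = (P₁V₁ − P₂V₂)/(γ − 1) with γ = 7/5.
P₁V₁ = 4928 J, P₂V₂ = 2910 J.
W = (4928 − 2910) / 0.4 = 5046 J.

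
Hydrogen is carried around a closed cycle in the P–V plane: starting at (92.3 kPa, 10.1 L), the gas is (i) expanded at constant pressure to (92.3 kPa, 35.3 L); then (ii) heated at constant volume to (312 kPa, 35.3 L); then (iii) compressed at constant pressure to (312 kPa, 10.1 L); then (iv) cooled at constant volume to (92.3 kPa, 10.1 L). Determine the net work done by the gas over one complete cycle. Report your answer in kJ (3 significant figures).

Constant-volume legs do no work.
W(i) = (92.3)(35.3 − 10.1) = 2326 J; W(iii) = (312)(10.1 − 35.3) = -7862 J.
W_net = 2326 − 7862 = -5536 J (the counter-clockwise enclosed area).

W_net ≈ -5.54 kJ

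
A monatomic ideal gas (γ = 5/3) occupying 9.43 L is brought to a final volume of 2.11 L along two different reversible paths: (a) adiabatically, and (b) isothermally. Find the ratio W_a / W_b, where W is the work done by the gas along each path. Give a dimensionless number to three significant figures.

Path (a) adiabatic: W = P₁V₁(1 − (V₁/V₂)^(γ−1))/(γ−1) → W_a/(P₁V₁) = -2.57.
Path (b) isothermal: W = P₁V₁ ln(V₂/V₁) → W_b/(P₁V₁) = -1.497.
W_a / W_b = -2.57 / -1.497 = 1.716.

W_a / W_b ≈ 1.72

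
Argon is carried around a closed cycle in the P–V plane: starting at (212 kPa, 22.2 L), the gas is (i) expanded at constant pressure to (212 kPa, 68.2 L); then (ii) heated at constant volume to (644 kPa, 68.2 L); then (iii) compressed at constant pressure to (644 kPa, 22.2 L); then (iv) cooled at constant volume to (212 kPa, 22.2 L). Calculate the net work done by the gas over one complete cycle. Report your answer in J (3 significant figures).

W_net ≈ -19900 J

Constant-volume legs do no work.
W(i) = (212)(68.2 − 22.2) = 9752 J; W(iii) = (644)(22.2 − 68.2) = -29624 J.
W_net = 9752 − 29624 = -19872 J (the counter-clockwise enclosed area).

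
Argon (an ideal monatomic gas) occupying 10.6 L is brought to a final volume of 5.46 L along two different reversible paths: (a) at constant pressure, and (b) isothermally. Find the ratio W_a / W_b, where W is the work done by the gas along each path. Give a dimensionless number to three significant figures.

Path (a) isobaric: W = P₁(V₂ − V₁) → W_a/(P₁V₁) = -0.4849.
Path (b) isothermal: W = P₁V₁ ln(V₂/V₁) → W_b/(P₁V₁) = -0.6634.
W_a / W_b = -0.4849 / -0.6634 = 0.7309.

W_a / W_b ≈ 0.731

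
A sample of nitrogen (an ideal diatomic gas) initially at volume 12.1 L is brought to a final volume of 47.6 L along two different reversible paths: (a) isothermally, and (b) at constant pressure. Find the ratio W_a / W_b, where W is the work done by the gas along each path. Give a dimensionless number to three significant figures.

Path (a) isothermal: W = P₁V₁ ln(V₂/V₁) → W_a/(P₁V₁) = 1.37.
Path (b) isobaric: W = P₁(V₂ − V₁) → W_b/(P₁V₁) = 2.934.
W_a / W_b = 1.37 / 2.934 = 0.4668.

W_a / W_b ≈ 0.467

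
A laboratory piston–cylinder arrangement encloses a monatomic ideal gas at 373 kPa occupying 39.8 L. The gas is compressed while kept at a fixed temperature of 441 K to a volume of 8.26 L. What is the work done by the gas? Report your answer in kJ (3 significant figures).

Isothermal: W = nRT ln(V₂/V₁) = P₁V₁ ln(V₂/V₁).
P₁V₁ = (373 kPa)(39.8 L) = 14845 J.
W = 14845 × ln(8.26/39.8) = 14845 × -1.572
W_by_gas = -23344 J.

W ≈ -23.3 kJ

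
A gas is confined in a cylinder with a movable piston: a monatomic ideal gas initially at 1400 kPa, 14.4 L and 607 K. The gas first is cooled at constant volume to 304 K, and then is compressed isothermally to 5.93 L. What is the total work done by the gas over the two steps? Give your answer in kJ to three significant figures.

W_total ≈ -8.96 kJ

Step 1 (isochoric): W = 0 (constant volume).
After step 1: P = 701.2 kPa (V unchanged).
Step 2 (isothermal): W = P₁V₁ ln(V₂/V₁) = (10097) ln(5.93/14.4) = -8958 J.
W_total = 0 − 8958 = -8958 J.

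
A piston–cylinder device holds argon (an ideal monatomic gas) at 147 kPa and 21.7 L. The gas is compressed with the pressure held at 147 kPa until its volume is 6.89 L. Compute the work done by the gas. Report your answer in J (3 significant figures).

Isobaric: W = P ΔV.
W = (147 kPa)(6.89 − 21.7 L) = (147)(-14.81) = -2177 J.

W ≈ -2180 J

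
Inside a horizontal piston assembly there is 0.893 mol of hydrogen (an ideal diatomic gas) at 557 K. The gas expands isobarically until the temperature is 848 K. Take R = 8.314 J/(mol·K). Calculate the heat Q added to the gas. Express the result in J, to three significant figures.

Q ≈ 7560 J

Isobaric: W = nRΔT = (0.893)(8.314)(291) = 2161 J.
ΔU = nCᵥΔT with Cᵥ = 5R/2: ΔU = (0.893)(20.79)(291) = 5401 J.
Q = ΔU + W = 5401 + 2161 = 7562 J.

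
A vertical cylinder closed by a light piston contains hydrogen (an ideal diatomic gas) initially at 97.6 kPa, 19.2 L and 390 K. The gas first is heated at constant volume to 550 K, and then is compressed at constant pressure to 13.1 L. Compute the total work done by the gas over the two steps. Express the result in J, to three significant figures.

Step 1 (isochoric): W = 0 (constant volume).
After step 1: P = 137.6 kPa (V unchanged).
Step 2 (isobaric): W = PΔV = (137.6 kPa)(13.1 − 19.2 L) = -839.6 J.
W_total = 0 − 839.6 = -839.6 J.

W_total ≈ -840 J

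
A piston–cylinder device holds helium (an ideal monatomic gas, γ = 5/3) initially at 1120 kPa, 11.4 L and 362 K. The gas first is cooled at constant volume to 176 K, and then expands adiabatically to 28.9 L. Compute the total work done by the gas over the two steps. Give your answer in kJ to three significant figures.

Step 1 (isochoric): W = 0 (constant volume).
After step 1: P = 544.5 kPa (V unchanged).
Step 2 (adiabatic): W = (P₁V₁ − P₂V₂)/(γ−1) = (6208 − 3339)/0.667 = 4303 J.
W_total = 0 + 4303 = 4303 J.

W_total ≈ 4.30 kJ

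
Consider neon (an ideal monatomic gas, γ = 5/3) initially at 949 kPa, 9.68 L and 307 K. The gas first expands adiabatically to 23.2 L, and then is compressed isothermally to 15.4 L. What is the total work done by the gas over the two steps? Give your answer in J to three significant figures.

W_total ≈ 3980 J

Step 1 (adiabatic): W = (P₁V₁ − P₂V₂)/(γ−1) = (9186 − 5129)/0.667 = 6085 J.
After step 1: P = 221.1 kPa, V = 23.2 L, T = 171.4 K.
Step 2 (isothermal): W = P₁V₁ ln(V₂/V₁) = (5129) ln(15.4/23.2) = -2102 J.
W_total = 6085 − 2102 = 3983 J.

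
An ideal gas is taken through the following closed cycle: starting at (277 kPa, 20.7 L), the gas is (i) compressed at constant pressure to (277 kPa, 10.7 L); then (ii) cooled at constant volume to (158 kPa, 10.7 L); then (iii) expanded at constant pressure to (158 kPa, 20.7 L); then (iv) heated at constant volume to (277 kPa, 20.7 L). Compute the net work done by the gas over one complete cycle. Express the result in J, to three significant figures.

W_net ≈ -1190 J

Constant-volume legs do no work.
W(i) = (277)(10.7 − 20.7) = -2770 J; W(iii) = (158)(20.7 − 10.7) = 1580 J.
W_net = -2770 + 1580 = -1190 J (the counter-clockwise enclosed area).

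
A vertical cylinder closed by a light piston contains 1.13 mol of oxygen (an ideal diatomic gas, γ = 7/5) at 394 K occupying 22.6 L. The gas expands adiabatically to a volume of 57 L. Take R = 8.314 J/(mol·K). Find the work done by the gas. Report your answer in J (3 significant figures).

Adiabatic: TV^(γ−1) = const with γ = 7/5.
T₂ = T₁ (V₁/V₂)^(γ−1) = 394 × (22.6/57)^0.4 = 394 × 0.6907 = 272.1 K.
W_by = nCᵥ(T₁ − T₂) = (1.13)(20.79)(394 − 272.1) = 2862 J.

W ≈ 2860 J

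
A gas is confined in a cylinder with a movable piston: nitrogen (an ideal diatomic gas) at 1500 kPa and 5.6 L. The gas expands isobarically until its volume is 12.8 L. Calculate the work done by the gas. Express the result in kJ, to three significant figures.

Isobaric: W = P ΔV.
W = (1500 kPa)(12.8 − 5.6 L) = (1500)(7.2) = 10800 J.

W ≈ 10.8 kJ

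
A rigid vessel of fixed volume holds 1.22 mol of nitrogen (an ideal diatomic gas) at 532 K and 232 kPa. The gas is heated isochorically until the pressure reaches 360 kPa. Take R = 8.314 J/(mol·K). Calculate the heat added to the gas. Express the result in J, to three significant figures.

Constant volume ⇒ W = 0, so Q = ΔU = nCᵥΔT with Cᵥ = 5R/2 = 20.79 J/(mol·K).
At constant V, T₂/T₁ = P₂/P₁ ⇒ ΔT = T₁(P₂/P₁ − 1) = 532·(360/232 − 1) = 293.5 K.
ΔU = (1.22)(20.79)(293.5) = 7443 J.

Q ≈ 7440 J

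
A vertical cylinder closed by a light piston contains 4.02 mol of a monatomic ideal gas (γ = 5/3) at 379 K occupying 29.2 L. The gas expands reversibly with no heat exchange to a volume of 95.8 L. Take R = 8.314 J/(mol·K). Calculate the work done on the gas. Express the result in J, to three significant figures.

W ≈ -10400 J

Adiabatic: TV^(γ−1) = const with γ = 5/3.
T₂ = T₁ (V₁/V₂)^(γ−1) = 379 × (29.2/95.8)^0.667 = 379 × 0.4529 = 171.7 K.
W_by = nCᵥ(T₁ − T₂) = (4.02)(12.47)(379 − 171.7) = 10395 J.
Work on gas = −W_by = -10395 J.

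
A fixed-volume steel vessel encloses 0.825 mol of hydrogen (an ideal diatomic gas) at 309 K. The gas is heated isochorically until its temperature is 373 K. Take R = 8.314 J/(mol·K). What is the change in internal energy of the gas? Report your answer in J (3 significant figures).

ΔU ≈ 1100 J

Constant volume ⇒ W = 0, so Q = ΔU = nCᵥΔT with Cᵥ = 5R/2 = 20.79 J/(mol·K).
ΔU = (0.825)(20.79)(373 − 309) = 1097 J.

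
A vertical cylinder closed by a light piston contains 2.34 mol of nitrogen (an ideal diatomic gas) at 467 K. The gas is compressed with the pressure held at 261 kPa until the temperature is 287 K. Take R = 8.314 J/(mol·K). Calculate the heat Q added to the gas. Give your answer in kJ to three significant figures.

Isobaric: W = nRΔT = (2.34)(8.314)(-180) = -3502 J.
ΔU = nCᵥΔT with Cᵥ = 5R/2: ΔU = (2.34)(20.79)(-180) = -8755 J.
Q = ΔU + W = -8755 − 3502 = -12256 J.

Q ≈ -12.3 kJ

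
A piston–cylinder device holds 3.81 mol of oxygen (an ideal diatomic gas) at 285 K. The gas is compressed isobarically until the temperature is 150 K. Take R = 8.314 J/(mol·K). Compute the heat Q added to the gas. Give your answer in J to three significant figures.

Q ≈ -15000 J

Isobaric: W = nRΔT = (3.81)(8.314)(-135) = -4276 J.
ΔU = nCᵥΔT with Cᵥ = 5R/2: ΔU = (3.81)(20.79)(-135) = -10691 J.
Q = ΔU + W = -10691 − 4276 = -14967 J.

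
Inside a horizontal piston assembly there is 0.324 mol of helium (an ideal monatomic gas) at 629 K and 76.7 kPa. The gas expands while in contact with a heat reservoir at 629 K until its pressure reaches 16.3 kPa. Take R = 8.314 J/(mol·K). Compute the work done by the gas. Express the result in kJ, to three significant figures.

W ≈ 2.62 kJ

Isothermal process: W = nRT ln(V₂/V₁) = nRT ln(P₁/P₂).
W = (0.324)(8.314)(629) × ln(76.7/16.3)
  = 1694 × ln(4.706) = 1694 × 1.549
W_by_gas = 2624 J.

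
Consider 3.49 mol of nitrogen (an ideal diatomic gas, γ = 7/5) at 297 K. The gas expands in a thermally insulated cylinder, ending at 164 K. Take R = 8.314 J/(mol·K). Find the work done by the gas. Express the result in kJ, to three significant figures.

Adiabatic ⇒ Q = 0, so W_by = −ΔU = nCᵥ(T₁ − T₂).
Cᵥ = 5R/2 = 20.79 J/(mol·K).
W = (3.49)(20.79)(297 − 164) = 9648 J.

W ≈ 9.65 kJ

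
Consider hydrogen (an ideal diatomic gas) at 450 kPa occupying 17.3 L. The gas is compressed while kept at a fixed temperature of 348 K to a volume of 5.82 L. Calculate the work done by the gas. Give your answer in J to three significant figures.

W ≈ -8480 J

Isothermal: W = nRT ln(V₂/V₁) = P₁V₁ ln(V₂/V₁).
P₁V₁ = (450 kPa)(17.3 L) = 7785 J.
W = 7785 × ln(5.82/17.3) = 7785 × -1.089
W_by_gas = -8481 J.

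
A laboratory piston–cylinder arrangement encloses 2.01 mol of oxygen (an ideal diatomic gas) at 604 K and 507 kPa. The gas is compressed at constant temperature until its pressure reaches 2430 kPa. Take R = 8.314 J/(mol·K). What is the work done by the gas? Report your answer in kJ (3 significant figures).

Isothermal process: W = nRT ln(V₂/V₁) = nRT ln(P₁/P₂).
W = (2.01)(8.314)(604) × ln(507/2430)
  = 10094 × ln(0.2086) = 10094 × -1.567
W_by_gas = -15818 J.

W ≈ -15.8 kJ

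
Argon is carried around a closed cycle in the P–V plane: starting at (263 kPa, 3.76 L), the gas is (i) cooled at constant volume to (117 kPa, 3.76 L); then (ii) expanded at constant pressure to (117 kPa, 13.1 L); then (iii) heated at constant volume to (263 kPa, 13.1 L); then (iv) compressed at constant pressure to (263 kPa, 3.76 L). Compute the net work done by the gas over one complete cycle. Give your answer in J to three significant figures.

W_net ≈ -1360 J

Constant-volume legs do no work.
W(ii) = (117)(13.1 − 3.76) = 1093 J; W(iv) = (263)(3.76 − 13.1) = -2456 J.
W_net = 1093 − 2456 = -1364 J (the counter-clockwise enclosed area).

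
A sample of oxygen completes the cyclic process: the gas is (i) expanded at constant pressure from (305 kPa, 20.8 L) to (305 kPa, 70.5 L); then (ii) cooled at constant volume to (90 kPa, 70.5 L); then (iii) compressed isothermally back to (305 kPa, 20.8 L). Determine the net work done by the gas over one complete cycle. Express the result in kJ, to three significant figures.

Leg (i): W = PΔV = (305)(70.5 − 20.8) = 15158 J.
Leg (ii): W = 0.
Leg (iii): W = PᵢVᵢ ln(V_f/Vᵢ) = (6345) ln(20.8/70.5) = -7745 J.
W_net = 15158 − 7745 = 7413 J.

W_net ≈ 7.41 kJ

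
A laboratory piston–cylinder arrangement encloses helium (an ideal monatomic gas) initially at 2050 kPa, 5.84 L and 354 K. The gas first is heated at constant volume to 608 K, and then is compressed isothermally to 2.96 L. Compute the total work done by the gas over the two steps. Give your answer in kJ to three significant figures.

Step 1 (isochoric): W = 0 (constant volume).
After step 1: P = 3521 kPa (V unchanged).
Step 2 (isothermal): W = P₁V₁ ln(V₂/V₁) = (20562) ln(2.96/5.84) = -13973 J.
W_total = 0 − 13973 = -13973 J.

W_total ≈ -14.0 kJ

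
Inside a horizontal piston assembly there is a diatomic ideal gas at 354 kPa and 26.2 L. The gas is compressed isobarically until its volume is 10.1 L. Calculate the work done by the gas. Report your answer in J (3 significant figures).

W ≈ -5700 J

Isobaric: W = P ΔV.
W = (354 kPa)(10.1 − 26.2 L) = (354)(-16.1) = -5699 J.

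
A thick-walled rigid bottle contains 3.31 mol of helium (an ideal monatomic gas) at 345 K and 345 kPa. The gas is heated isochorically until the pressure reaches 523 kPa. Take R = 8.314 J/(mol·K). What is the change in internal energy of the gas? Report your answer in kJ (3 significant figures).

Constant volume ⇒ W = 0, so Q = ΔU = nCᵥΔT with Cᵥ = 3R/2 = 12.47 J/(mol·K).
At constant V, T₂/T₁ = P₂/P₁ ⇒ ΔT = T₁(P₂/P₁ − 1) = 345·(523/345 − 1) = 178 K.
ΔU = (3.31)(12.47)(178) = 7348 J.

ΔU ≈ 7.35 kJ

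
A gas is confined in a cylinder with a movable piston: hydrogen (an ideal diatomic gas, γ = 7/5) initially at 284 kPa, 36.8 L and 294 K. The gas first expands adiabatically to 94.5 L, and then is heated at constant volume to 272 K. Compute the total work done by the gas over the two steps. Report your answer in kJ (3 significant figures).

Step 1 (adiabatic): W = (P₁V₁ − P₂V₂)/(γ−1) = (10451 − 7167)/0.4 = 8211 J.
Step 2 (isochoric): W = 0 (constant volume).
W_total = 8211 + 0 = 8211 J.

W_total ≈ 8.21 kJ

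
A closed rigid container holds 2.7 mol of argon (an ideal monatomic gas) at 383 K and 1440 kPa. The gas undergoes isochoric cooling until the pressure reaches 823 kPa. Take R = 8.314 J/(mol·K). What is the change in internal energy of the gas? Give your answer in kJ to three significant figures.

Constant volume ⇒ W = 0, so Q = ΔU = nCᵥΔT with Cᵥ = 3R/2 = 12.47 J/(mol·K).
At constant V, T₂/T₁ = P₂/P₁ ⇒ ΔT = T₁(P₂/P₁ − 1) = 383·(823/1440 − 1) = -164.1 K.
ΔU = (2.7)(12.47)(-164.1) = -5526 J.

ΔU ≈ -5.53 kJ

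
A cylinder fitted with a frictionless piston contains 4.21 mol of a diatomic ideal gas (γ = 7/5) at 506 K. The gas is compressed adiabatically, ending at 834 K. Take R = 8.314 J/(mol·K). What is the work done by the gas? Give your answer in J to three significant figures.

Adiabatic ⇒ Q = 0, so W_by = −ΔU = nCᵥ(T₁ − T₂).
Cᵥ = 5R/2 = 20.79 J/(mol·K).
W = (4.21)(20.79)(506 − 834) = -28702 J.

W ≈ -28700 J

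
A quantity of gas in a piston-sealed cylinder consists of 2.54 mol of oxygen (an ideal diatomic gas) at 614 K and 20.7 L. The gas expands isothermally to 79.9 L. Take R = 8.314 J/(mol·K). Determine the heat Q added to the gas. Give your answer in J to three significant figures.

Isothermal ⇒ ΔU = 0, so Q = W = nRT ln(V₂/V₁).
Q = (2.54)(8.314)(614) ln(79.9/20.7) = 12966 × 1.351 = 17513 J.

Q ≈ 17500 J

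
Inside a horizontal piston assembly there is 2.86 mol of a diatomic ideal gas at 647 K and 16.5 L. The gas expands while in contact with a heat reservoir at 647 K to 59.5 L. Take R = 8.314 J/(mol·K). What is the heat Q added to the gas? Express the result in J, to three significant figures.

Q ≈ 19700 J

Isothermal ⇒ ΔU = 0, so Q = W = nRT ln(V₂/V₁).
Q = (2.86)(8.314)(647) ln(59.5/16.5) = 15384 × 1.283 = 19732 J.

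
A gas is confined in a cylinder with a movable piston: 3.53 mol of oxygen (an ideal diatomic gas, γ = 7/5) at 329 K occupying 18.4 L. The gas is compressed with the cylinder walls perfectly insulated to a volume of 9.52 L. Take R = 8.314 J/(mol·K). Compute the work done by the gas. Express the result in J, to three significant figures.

Adiabatic: TV^(γ−1) = const with γ = 7/5.
T₂ = T₁ (V₁/V₂)^(γ−1) = 329 × (18.4/9.52)^0.4 = 329 × 1.302 = 428.2 K.
W_by = nCᵥ(T₁ − T₂) = (3.53)(20.79)(329 − 428.2) = -7280 J.

W ≈ -7280 J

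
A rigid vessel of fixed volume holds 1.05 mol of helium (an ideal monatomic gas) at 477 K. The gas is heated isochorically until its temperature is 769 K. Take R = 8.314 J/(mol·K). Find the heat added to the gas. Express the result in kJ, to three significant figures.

Constant volume ⇒ W = 0, so Q = ΔU = nCᵥΔT with Cᵥ = 3R/2 = 12.47 J/(mol·K).
ΔU = (1.05)(12.47)(769 − 477) = 3824 J.

Q ≈ 3.82 kJ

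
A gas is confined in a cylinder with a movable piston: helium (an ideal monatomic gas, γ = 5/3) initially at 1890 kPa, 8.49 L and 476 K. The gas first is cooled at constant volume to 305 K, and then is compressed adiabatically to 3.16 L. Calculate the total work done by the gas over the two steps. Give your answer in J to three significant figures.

Step 1 (isochoric): W = 0 (constant volume).
After step 1: P = 1211 kPa (V unchanged).
Step 2 (adiabatic): W = (P₁V₁ − P₂V₂)/(γ−1) = (10282 − 19871)/0.667 = -14383 J.
W_total = 0 − 14383 = -14383 J.

W_total ≈ -14400 J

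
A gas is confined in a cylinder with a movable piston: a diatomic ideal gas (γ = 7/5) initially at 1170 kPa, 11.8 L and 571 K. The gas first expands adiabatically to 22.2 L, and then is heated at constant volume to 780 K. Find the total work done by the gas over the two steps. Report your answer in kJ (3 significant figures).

W_total ≈ 7.71 kJ

Step 1 (adiabatic): W = (P₁V₁ − P₂V₂)/(γ−1) = (13806 − 10722)/0.4 = 7710 J.
Step 2 (isochoric): W = 0 (constant volume).
W_total = 7710 + 0 = 7710 J.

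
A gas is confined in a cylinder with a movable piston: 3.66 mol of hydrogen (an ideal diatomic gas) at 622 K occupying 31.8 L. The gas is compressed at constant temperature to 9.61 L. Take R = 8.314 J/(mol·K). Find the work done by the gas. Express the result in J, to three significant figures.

Isothermal: W = nRT ln(V₂/V₁).
W = (3.66)(8.314)(622) × ln(9.61/31.8)
  = 18927 × -1.197
W_by_gas = -22649 J.

W ≈ -22600 J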